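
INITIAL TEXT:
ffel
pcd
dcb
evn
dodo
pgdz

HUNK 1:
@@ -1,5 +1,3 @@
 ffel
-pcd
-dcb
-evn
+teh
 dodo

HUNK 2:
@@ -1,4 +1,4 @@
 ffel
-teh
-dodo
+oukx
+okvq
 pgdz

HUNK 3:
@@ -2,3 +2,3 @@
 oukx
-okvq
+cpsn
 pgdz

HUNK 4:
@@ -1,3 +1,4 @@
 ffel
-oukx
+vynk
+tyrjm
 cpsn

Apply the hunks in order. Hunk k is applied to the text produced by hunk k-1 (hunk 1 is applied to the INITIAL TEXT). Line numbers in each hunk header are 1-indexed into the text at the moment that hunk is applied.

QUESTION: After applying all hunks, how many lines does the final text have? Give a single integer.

Hunk 1: at line 1 remove [pcd,dcb,evn] add [teh] -> 4 lines: ffel teh dodo pgdz
Hunk 2: at line 1 remove [teh,dodo] add [oukx,okvq] -> 4 lines: ffel oukx okvq pgdz
Hunk 3: at line 2 remove [okvq] add [cpsn] -> 4 lines: ffel oukx cpsn pgdz
Hunk 4: at line 1 remove [oukx] add [vynk,tyrjm] -> 5 lines: ffel vynk tyrjm cpsn pgdz
Final line count: 5

Answer: 5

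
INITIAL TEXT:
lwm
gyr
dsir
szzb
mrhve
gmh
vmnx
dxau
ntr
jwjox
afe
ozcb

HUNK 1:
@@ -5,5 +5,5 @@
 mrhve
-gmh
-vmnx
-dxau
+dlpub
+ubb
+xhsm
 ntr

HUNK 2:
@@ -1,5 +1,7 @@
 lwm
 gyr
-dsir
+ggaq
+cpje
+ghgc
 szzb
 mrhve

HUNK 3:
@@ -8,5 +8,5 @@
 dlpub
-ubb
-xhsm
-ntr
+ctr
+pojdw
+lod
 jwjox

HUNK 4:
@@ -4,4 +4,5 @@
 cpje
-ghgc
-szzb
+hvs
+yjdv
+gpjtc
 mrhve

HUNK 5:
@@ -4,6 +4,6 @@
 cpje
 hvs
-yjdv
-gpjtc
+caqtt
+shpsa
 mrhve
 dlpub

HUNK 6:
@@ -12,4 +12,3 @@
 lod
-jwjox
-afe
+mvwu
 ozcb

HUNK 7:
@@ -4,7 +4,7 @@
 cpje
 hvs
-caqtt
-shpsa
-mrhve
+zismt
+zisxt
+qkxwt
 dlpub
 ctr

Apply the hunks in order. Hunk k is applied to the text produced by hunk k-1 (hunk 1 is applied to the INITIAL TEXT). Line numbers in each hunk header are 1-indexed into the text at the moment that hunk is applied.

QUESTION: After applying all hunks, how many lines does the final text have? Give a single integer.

Answer: 14

Derivation:
Hunk 1: at line 5 remove [gmh,vmnx,dxau] add [dlpub,ubb,xhsm] -> 12 lines: lwm gyr dsir szzb mrhve dlpub ubb xhsm ntr jwjox afe ozcb
Hunk 2: at line 1 remove [dsir] add [ggaq,cpje,ghgc] -> 14 lines: lwm gyr ggaq cpje ghgc szzb mrhve dlpub ubb xhsm ntr jwjox afe ozcb
Hunk 3: at line 8 remove [ubb,xhsm,ntr] add [ctr,pojdw,lod] -> 14 lines: lwm gyr ggaq cpje ghgc szzb mrhve dlpub ctr pojdw lod jwjox afe ozcb
Hunk 4: at line 4 remove [ghgc,szzb] add [hvs,yjdv,gpjtc] -> 15 lines: lwm gyr ggaq cpje hvs yjdv gpjtc mrhve dlpub ctr pojdw lod jwjox afe ozcb
Hunk 5: at line 4 remove [yjdv,gpjtc] add [caqtt,shpsa] -> 15 lines: lwm gyr ggaq cpje hvs caqtt shpsa mrhve dlpub ctr pojdw lod jwjox afe ozcb
Hunk 6: at line 12 remove [jwjox,afe] add [mvwu] -> 14 lines: lwm gyr ggaq cpje hvs caqtt shpsa mrhve dlpub ctr pojdw lod mvwu ozcb
Hunk 7: at line 4 remove [caqtt,shpsa,mrhve] add [zismt,zisxt,qkxwt] -> 14 lines: lwm gyr ggaq cpje hvs zismt zisxt qkxwt dlpub ctr pojdw lod mvwu ozcb
Final line count: 14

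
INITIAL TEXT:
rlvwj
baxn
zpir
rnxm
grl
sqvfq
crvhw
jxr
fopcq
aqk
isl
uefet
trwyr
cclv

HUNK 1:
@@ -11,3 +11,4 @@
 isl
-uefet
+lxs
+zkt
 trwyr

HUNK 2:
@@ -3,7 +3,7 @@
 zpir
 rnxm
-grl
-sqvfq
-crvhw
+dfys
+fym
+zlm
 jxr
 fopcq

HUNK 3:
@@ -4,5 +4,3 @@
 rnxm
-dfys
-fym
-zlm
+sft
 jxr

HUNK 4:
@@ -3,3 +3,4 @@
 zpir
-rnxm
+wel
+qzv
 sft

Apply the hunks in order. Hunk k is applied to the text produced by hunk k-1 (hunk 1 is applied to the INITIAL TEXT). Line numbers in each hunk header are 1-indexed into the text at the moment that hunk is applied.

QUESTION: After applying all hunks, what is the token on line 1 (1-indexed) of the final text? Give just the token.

Answer: rlvwj

Derivation:
Hunk 1: at line 11 remove [uefet] add [lxs,zkt] -> 15 lines: rlvwj baxn zpir rnxm grl sqvfq crvhw jxr fopcq aqk isl lxs zkt trwyr cclv
Hunk 2: at line 3 remove [grl,sqvfq,crvhw] add [dfys,fym,zlm] -> 15 lines: rlvwj baxn zpir rnxm dfys fym zlm jxr fopcq aqk isl lxs zkt trwyr cclv
Hunk 3: at line 4 remove [dfys,fym,zlm] add [sft] -> 13 lines: rlvwj baxn zpir rnxm sft jxr fopcq aqk isl lxs zkt trwyr cclv
Hunk 4: at line 3 remove [rnxm] add [wel,qzv] -> 14 lines: rlvwj baxn zpir wel qzv sft jxr fopcq aqk isl lxs zkt trwyr cclv
Final line 1: rlvwj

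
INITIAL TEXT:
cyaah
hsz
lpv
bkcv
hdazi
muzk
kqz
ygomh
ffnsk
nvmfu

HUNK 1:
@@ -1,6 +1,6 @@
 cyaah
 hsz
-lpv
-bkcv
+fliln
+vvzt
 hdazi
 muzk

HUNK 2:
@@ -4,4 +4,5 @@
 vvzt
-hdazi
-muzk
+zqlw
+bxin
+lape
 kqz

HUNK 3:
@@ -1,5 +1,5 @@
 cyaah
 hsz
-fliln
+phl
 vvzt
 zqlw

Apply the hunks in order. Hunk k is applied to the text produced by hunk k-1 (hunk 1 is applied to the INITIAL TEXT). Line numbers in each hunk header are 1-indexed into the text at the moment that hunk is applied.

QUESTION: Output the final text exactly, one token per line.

Answer: cyaah
hsz
phl
vvzt
zqlw
bxin
lape
kqz
ygomh
ffnsk
nvmfu

Derivation:
Hunk 1: at line 1 remove [lpv,bkcv] add [fliln,vvzt] -> 10 lines: cyaah hsz fliln vvzt hdazi muzk kqz ygomh ffnsk nvmfu
Hunk 2: at line 4 remove [hdazi,muzk] add [zqlw,bxin,lape] -> 11 lines: cyaah hsz fliln vvzt zqlw bxin lape kqz ygomh ffnsk nvmfu
Hunk 3: at line 1 remove [fliln] add [phl] -> 11 lines: cyaah hsz phl vvzt zqlw bxin lape kqz ygomh ffnsk nvmfu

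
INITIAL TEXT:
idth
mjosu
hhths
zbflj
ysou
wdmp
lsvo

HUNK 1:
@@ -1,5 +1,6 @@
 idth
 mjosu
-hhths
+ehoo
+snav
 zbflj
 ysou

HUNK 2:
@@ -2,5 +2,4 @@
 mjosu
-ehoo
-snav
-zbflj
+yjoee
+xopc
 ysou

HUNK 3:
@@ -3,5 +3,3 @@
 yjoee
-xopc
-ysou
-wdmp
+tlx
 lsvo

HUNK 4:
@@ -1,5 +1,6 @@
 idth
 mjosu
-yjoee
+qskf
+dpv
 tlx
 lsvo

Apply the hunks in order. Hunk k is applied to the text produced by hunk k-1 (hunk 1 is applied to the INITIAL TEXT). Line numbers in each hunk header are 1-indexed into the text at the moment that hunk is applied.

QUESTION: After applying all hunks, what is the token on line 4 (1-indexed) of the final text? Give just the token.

Answer: dpv

Derivation:
Hunk 1: at line 1 remove [hhths] add [ehoo,snav] -> 8 lines: idth mjosu ehoo snav zbflj ysou wdmp lsvo
Hunk 2: at line 2 remove [ehoo,snav,zbflj] add [yjoee,xopc] -> 7 lines: idth mjosu yjoee xopc ysou wdmp lsvo
Hunk 3: at line 3 remove [xopc,ysou,wdmp] add [tlx] -> 5 lines: idth mjosu yjoee tlx lsvo
Hunk 4: at line 1 remove [yjoee] add [qskf,dpv] -> 6 lines: idth mjosu qskf dpv tlx lsvo
Final line 4: dpv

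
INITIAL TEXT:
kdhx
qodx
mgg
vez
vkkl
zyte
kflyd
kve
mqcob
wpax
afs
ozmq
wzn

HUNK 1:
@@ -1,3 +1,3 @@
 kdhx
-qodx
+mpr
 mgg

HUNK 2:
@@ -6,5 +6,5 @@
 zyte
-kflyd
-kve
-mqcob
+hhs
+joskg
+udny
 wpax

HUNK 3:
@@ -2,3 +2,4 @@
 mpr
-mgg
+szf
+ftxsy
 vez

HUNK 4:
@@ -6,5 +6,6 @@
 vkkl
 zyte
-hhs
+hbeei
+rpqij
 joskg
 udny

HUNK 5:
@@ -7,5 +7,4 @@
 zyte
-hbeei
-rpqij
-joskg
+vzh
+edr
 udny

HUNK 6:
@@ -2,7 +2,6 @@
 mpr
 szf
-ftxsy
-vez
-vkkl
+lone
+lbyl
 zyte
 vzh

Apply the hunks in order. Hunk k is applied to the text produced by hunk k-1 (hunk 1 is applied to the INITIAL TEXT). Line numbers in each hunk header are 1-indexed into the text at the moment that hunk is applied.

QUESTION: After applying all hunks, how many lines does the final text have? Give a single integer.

Hunk 1: at line 1 remove [qodx] add [mpr] -> 13 lines: kdhx mpr mgg vez vkkl zyte kflyd kve mqcob wpax afs ozmq wzn
Hunk 2: at line 6 remove [kflyd,kve,mqcob] add [hhs,joskg,udny] -> 13 lines: kdhx mpr mgg vez vkkl zyte hhs joskg udny wpax afs ozmq wzn
Hunk 3: at line 2 remove [mgg] add [szf,ftxsy] -> 14 lines: kdhx mpr szf ftxsy vez vkkl zyte hhs joskg udny wpax afs ozmq wzn
Hunk 4: at line 6 remove [hhs] add [hbeei,rpqij] -> 15 lines: kdhx mpr szf ftxsy vez vkkl zyte hbeei rpqij joskg udny wpax afs ozmq wzn
Hunk 5: at line 7 remove [hbeei,rpqij,joskg] add [vzh,edr] -> 14 lines: kdhx mpr szf ftxsy vez vkkl zyte vzh edr udny wpax afs ozmq wzn
Hunk 6: at line 2 remove [ftxsy,vez,vkkl] add [lone,lbyl] -> 13 lines: kdhx mpr szf lone lbyl zyte vzh edr udny wpax afs ozmq wzn
Final line count: 13

Answer: 13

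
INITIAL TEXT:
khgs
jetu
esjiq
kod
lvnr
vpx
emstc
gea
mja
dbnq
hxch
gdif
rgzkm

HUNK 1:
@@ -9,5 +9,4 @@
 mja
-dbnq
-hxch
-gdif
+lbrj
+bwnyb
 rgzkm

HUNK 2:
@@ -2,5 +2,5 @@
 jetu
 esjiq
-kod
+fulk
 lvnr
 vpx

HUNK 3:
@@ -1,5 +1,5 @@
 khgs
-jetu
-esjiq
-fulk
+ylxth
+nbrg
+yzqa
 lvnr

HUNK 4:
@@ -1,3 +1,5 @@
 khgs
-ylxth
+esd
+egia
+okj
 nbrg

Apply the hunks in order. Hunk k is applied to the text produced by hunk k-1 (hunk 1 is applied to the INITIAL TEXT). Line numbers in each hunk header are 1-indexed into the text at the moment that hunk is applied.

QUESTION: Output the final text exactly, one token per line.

Answer: khgs
esd
egia
okj
nbrg
yzqa
lvnr
vpx
emstc
gea
mja
lbrj
bwnyb
rgzkm

Derivation:
Hunk 1: at line 9 remove [dbnq,hxch,gdif] add [lbrj,bwnyb] -> 12 lines: khgs jetu esjiq kod lvnr vpx emstc gea mja lbrj bwnyb rgzkm
Hunk 2: at line 2 remove [kod] add [fulk] -> 12 lines: khgs jetu esjiq fulk lvnr vpx emstc gea mja lbrj bwnyb rgzkm
Hunk 3: at line 1 remove [jetu,esjiq,fulk] add [ylxth,nbrg,yzqa] -> 12 lines: khgs ylxth nbrg yzqa lvnr vpx emstc gea mja lbrj bwnyb rgzkm
Hunk 4: at line 1 remove [ylxth] add [esd,egia,okj] -> 14 lines: khgs esd egia okj nbrg yzqa lvnr vpx emstc gea mja lbrj bwnyb rgzkm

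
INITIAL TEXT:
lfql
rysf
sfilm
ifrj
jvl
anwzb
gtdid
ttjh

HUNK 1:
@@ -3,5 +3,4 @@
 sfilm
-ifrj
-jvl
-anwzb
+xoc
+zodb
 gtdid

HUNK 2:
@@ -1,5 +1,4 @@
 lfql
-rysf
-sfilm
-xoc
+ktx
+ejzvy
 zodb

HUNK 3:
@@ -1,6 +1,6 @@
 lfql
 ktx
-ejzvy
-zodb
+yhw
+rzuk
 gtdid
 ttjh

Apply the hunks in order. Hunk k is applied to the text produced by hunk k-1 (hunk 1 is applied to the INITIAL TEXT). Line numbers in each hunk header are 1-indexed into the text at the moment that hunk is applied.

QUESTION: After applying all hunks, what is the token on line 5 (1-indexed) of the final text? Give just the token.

Answer: gtdid

Derivation:
Hunk 1: at line 3 remove [ifrj,jvl,anwzb] add [xoc,zodb] -> 7 lines: lfql rysf sfilm xoc zodb gtdid ttjh
Hunk 2: at line 1 remove [rysf,sfilm,xoc] add [ktx,ejzvy] -> 6 lines: lfql ktx ejzvy zodb gtdid ttjh
Hunk 3: at line 1 remove [ejzvy,zodb] add [yhw,rzuk] -> 6 lines: lfql ktx yhw rzuk gtdid ttjh
Final line 5: gtdid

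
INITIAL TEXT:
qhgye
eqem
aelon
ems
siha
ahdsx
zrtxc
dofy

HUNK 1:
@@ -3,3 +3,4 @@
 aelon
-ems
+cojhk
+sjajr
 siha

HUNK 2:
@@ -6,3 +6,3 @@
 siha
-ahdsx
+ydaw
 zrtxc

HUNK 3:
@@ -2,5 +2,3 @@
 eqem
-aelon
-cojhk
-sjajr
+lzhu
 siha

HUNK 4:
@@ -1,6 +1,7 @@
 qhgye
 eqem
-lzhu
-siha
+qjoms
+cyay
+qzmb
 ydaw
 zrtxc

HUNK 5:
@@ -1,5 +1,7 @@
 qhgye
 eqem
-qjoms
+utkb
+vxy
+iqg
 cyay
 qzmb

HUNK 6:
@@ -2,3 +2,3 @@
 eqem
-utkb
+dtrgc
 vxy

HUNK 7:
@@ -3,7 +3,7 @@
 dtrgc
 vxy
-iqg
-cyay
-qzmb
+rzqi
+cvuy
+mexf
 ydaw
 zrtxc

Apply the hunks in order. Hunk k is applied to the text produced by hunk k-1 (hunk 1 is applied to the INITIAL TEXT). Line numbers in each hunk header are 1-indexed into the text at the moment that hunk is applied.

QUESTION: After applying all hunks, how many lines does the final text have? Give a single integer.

Hunk 1: at line 3 remove [ems] add [cojhk,sjajr] -> 9 lines: qhgye eqem aelon cojhk sjajr siha ahdsx zrtxc dofy
Hunk 2: at line 6 remove [ahdsx] add [ydaw] -> 9 lines: qhgye eqem aelon cojhk sjajr siha ydaw zrtxc dofy
Hunk 3: at line 2 remove [aelon,cojhk,sjajr] add [lzhu] -> 7 lines: qhgye eqem lzhu siha ydaw zrtxc dofy
Hunk 4: at line 1 remove [lzhu,siha] add [qjoms,cyay,qzmb] -> 8 lines: qhgye eqem qjoms cyay qzmb ydaw zrtxc dofy
Hunk 5: at line 1 remove [qjoms] add [utkb,vxy,iqg] -> 10 lines: qhgye eqem utkb vxy iqg cyay qzmb ydaw zrtxc dofy
Hunk 6: at line 2 remove [utkb] add [dtrgc] -> 10 lines: qhgye eqem dtrgc vxy iqg cyay qzmb ydaw zrtxc dofy
Hunk 7: at line 3 remove [iqg,cyay,qzmb] add [rzqi,cvuy,mexf] -> 10 lines: qhgye eqem dtrgc vxy rzqi cvuy mexf ydaw zrtxc dofy
Final line count: 10

Answer: 10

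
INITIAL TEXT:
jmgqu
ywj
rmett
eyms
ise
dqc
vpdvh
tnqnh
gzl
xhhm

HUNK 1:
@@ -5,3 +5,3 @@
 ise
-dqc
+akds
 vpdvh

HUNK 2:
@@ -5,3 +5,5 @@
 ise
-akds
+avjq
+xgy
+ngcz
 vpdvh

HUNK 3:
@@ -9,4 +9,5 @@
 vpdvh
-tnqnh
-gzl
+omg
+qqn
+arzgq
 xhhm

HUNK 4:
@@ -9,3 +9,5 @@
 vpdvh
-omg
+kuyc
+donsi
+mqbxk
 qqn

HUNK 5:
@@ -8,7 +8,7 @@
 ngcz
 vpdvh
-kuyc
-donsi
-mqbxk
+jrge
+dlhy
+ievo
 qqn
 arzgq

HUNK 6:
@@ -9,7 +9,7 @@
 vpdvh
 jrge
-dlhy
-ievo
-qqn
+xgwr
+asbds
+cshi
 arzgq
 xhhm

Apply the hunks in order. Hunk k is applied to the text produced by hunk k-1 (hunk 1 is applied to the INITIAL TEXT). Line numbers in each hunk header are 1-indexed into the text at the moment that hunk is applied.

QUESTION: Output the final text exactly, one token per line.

Answer: jmgqu
ywj
rmett
eyms
ise
avjq
xgy
ngcz
vpdvh
jrge
xgwr
asbds
cshi
arzgq
xhhm

Derivation:
Hunk 1: at line 5 remove [dqc] add [akds] -> 10 lines: jmgqu ywj rmett eyms ise akds vpdvh tnqnh gzl xhhm
Hunk 2: at line 5 remove [akds] add [avjq,xgy,ngcz] -> 12 lines: jmgqu ywj rmett eyms ise avjq xgy ngcz vpdvh tnqnh gzl xhhm
Hunk 3: at line 9 remove [tnqnh,gzl] add [omg,qqn,arzgq] -> 13 lines: jmgqu ywj rmett eyms ise avjq xgy ngcz vpdvh omg qqn arzgq xhhm
Hunk 4: at line 9 remove [omg] add [kuyc,donsi,mqbxk] -> 15 lines: jmgqu ywj rmett eyms ise avjq xgy ngcz vpdvh kuyc donsi mqbxk qqn arzgq xhhm
Hunk 5: at line 8 remove [kuyc,donsi,mqbxk] add [jrge,dlhy,ievo] -> 15 lines: jmgqu ywj rmett eyms ise avjq xgy ngcz vpdvh jrge dlhy ievo qqn arzgq xhhm
Hunk 6: at line 9 remove [dlhy,ievo,qqn] add [xgwr,asbds,cshi] -> 15 lines: jmgqu ywj rmett eyms ise avjq xgy ngcz vpdvh jrge xgwr asbds cshi arzgq xhhm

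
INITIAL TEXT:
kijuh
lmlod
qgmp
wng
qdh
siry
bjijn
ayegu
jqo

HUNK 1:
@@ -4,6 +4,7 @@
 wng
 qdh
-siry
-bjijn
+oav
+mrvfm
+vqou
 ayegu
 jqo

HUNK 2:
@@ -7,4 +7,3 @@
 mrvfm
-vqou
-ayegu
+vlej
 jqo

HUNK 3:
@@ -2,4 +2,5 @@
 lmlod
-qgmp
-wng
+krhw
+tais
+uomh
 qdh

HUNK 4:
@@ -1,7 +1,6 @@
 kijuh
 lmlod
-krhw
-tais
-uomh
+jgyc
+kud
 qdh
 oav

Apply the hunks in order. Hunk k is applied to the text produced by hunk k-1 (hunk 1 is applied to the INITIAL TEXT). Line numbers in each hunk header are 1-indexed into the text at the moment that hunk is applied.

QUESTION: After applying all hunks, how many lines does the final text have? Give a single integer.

Hunk 1: at line 4 remove [siry,bjijn] add [oav,mrvfm,vqou] -> 10 lines: kijuh lmlod qgmp wng qdh oav mrvfm vqou ayegu jqo
Hunk 2: at line 7 remove [vqou,ayegu] add [vlej] -> 9 lines: kijuh lmlod qgmp wng qdh oav mrvfm vlej jqo
Hunk 3: at line 2 remove [qgmp,wng] add [krhw,tais,uomh] -> 10 lines: kijuh lmlod krhw tais uomh qdh oav mrvfm vlej jqo
Hunk 4: at line 1 remove [krhw,tais,uomh] add [jgyc,kud] -> 9 lines: kijuh lmlod jgyc kud qdh oav mrvfm vlej jqo
Final line count: 9

Answer: 9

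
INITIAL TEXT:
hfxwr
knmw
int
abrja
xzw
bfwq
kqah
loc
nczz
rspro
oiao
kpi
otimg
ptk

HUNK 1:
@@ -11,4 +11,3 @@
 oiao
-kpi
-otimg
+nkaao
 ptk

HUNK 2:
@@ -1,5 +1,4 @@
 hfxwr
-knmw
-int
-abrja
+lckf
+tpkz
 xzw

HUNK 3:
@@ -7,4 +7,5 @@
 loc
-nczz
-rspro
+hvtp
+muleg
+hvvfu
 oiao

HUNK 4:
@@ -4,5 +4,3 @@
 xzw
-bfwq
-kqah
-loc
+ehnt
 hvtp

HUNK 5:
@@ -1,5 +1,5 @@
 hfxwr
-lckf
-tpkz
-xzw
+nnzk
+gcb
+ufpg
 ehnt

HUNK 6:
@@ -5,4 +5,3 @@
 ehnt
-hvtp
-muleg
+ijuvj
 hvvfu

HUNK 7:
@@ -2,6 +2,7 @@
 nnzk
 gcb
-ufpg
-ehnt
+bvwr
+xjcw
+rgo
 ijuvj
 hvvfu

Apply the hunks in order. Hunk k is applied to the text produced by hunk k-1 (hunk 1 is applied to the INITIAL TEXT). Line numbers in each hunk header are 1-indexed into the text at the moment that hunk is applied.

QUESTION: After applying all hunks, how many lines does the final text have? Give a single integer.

Hunk 1: at line 11 remove [kpi,otimg] add [nkaao] -> 13 lines: hfxwr knmw int abrja xzw bfwq kqah loc nczz rspro oiao nkaao ptk
Hunk 2: at line 1 remove [knmw,int,abrja] add [lckf,tpkz] -> 12 lines: hfxwr lckf tpkz xzw bfwq kqah loc nczz rspro oiao nkaao ptk
Hunk 3: at line 7 remove [nczz,rspro] add [hvtp,muleg,hvvfu] -> 13 lines: hfxwr lckf tpkz xzw bfwq kqah loc hvtp muleg hvvfu oiao nkaao ptk
Hunk 4: at line 4 remove [bfwq,kqah,loc] add [ehnt] -> 11 lines: hfxwr lckf tpkz xzw ehnt hvtp muleg hvvfu oiao nkaao ptk
Hunk 5: at line 1 remove [lckf,tpkz,xzw] add [nnzk,gcb,ufpg] -> 11 lines: hfxwr nnzk gcb ufpg ehnt hvtp muleg hvvfu oiao nkaao ptk
Hunk 6: at line 5 remove [hvtp,muleg] add [ijuvj] -> 10 lines: hfxwr nnzk gcb ufpg ehnt ijuvj hvvfu oiao nkaao ptk
Hunk 7: at line 2 remove [ufpg,ehnt] add [bvwr,xjcw,rgo] -> 11 lines: hfxwr nnzk gcb bvwr xjcw rgo ijuvj hvvfu oiao nkaao ptk
Final line count: 11

Answer: 11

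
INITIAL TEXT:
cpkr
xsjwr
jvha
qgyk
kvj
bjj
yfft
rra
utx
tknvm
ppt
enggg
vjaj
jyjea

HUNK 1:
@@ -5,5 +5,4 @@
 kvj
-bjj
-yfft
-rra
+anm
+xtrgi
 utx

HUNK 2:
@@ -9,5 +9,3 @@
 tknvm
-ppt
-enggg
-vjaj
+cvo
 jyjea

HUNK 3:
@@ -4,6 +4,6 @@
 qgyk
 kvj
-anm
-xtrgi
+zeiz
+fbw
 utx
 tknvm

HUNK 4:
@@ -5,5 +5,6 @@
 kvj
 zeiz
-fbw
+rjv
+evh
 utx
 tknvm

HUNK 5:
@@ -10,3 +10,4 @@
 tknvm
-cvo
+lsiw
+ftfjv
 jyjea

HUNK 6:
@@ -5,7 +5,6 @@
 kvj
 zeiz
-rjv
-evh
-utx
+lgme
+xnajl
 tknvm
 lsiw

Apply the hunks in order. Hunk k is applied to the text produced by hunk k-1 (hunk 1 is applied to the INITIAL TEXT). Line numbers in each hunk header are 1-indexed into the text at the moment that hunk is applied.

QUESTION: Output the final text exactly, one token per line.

Answer: cpkr
xsjwr
jvha
qgyk
kvj
zeiz
lgme
xnajl
tknvm
lsiw
ftfjv
jyjea

Derivation:
Hunk 1: at line 5 remove [bjj,yfft,rra] add [anm,xtrgi] -> 13 lines: cpkr xsjwr jvha qgyk kvj anm xtrgi utx tknvm ppt enggg vjaj jyjea
Hunk 2: at line 9 remove [ppt,enggg,vjaj] add [cvo] -> 11 lines: cpkr xsjwr jvha qgyk kvj anm xtrgi utx tknvm cvo jyjea
Hunk 3: at line 4 remove [anm,xtrgi] add [zeiz,fbw] -> 11 lines: cpkr xsjwr jvha qgyk kvj zeiz fbw utx tknvm cvo jyjea
Hunk 4: at line 5 remove [fbw] add [rjv,evh] -> 12 lines: cpkr xsjwr jvha qgyk kvj zeiz rjv evh utx tknvm cvo jyjea
Hunk 5: at line 10 remove [cvo] add [lsiw,ftfjv] -> 13 lines: cpkr xsjwr jvha qgyk kvj zeiz rjv evh utx tknvm lsiw ftfjv jyjea
Hunk 6: at line 5 remove [rjv,evh,utx] add [lgme,xnajl] -> 12 lines: cpkr xsjwr jvha qgyk kvj zeiz lgme xnajl tknvm lsiw ftfjv jyjea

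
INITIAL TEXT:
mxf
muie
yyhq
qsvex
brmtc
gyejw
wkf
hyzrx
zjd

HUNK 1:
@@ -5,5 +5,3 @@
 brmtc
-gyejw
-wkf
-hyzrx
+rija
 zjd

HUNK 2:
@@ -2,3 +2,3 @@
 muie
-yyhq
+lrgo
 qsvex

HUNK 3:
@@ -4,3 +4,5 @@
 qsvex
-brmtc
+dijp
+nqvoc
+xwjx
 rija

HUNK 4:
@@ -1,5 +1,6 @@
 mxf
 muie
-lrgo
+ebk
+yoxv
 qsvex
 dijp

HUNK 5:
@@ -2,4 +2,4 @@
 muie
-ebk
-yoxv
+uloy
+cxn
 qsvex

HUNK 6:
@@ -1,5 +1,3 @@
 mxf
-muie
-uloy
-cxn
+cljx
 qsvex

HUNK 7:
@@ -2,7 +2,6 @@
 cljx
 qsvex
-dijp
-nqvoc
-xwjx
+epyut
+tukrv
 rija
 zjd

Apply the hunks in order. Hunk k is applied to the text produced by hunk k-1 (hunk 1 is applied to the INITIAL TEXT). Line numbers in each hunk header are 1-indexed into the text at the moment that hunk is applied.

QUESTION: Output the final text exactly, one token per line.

Hunk 1: at line 5 remove [gyejw,wkf,hyzrx] add [rija] -> 7 lines: mxf muie yyhq qsvex brmtc rija zjd
Hunk 2: at line 2 remove [yyhq] add [lrgo] -> 7 lines: mxf muie lrgo qsvex brmtc rija zjd
Hunk 3: at line 4 remove [brmtc] add [dijp,nqvoc,xwjx] -> 9 lines: mxf muie lrgo qsvex dijp nqvoc xwjx rija zjd
Hunk 4: at line 1 remove [lrgo] add [ebk,yoxv] -> 10 lines: mxf muie ebk yoxv qsvex dijp nqvoc xwjx rija zjd
Hunk 5: at line 2 remove [ebk,yoxv] add [uloy,cxn] -> 10 lines: mxf muie uloy cxn qsvex dijp nqvoc xwjx rija zjd
Hunk 6: at line 1 remove [muie,uloy,cxn] add [cljx] -> 8 lines: mxf cljx qsvex dijp nqvoc xwjx rija zjd
Hunk 7: at line 2 remove [dijp,nqvoc,xwjx] add [epyut,tukrv] -> 7 lines: mxf cljx qsvex epyut tukrv rija zjd

Answer: mxf
cljx
qsvex
epyut
tukrv
rija
zjd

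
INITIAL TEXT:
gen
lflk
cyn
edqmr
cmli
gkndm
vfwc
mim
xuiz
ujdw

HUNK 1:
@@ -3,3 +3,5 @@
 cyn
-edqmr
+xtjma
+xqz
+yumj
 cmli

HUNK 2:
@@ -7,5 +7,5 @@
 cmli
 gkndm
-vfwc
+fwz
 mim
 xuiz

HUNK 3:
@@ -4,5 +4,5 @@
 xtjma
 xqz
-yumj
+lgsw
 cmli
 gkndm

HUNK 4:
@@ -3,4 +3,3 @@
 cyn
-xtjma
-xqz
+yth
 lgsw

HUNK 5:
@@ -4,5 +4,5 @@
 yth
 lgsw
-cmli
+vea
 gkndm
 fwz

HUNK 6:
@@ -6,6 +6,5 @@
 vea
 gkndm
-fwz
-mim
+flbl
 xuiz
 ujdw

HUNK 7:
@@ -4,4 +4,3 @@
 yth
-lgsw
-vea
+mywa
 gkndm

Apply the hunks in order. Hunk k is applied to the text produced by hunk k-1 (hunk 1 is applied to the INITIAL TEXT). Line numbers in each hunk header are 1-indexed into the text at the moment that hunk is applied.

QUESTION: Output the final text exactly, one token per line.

Hunk 1: at line 3 remove [edqmr] add [xtjma,xqz,yumj] -> 12 lines: gen lflk cyn xtjma xqz yumj cmli gkndm vfwc mim xuiz ujdw
Hunk 2: at line 7 remove [vfwc] add [fwz] -> 12 lines: gen lflk cyn xtjma xqz yumj cmli gkndm fwz mim xuiz ujdw
Hunk 3: at line 4 remove [yumj] add [lgsw] -> 12 lines: gen lflk cyn xtjma xqz lgsw cmli gkndm fwz mim xuiz ujdw
Hunk 4: at line 3 remove [xtjma,xqz] add [yth] -> 11 lines: gen lflk cyn yth lgsw cmli gkndm fwz mim xuiz ujdw
Hunk 5: at line 4 remove [cmli] add [vea] -> 11 lines: gen lflk cyn yth lgsw vea gkndm fwz mim xuiz ujdw
Hunk 6: at line 6 remove [fwz,mim] add [flbl] -> 10 lines: gen lflk cyn yth lgsw vea gkndm flbl xuiz ujdw
Hunk 7: at line 4 remove [lgsw,vea] add [mywa] -> 9 lines: gen lflk cyn yth mywa gkndm flbl xuiz ujdw

Answer: gen
lflk
cyn
yth
mywa
gkndm
flbl
xuiz
ujdw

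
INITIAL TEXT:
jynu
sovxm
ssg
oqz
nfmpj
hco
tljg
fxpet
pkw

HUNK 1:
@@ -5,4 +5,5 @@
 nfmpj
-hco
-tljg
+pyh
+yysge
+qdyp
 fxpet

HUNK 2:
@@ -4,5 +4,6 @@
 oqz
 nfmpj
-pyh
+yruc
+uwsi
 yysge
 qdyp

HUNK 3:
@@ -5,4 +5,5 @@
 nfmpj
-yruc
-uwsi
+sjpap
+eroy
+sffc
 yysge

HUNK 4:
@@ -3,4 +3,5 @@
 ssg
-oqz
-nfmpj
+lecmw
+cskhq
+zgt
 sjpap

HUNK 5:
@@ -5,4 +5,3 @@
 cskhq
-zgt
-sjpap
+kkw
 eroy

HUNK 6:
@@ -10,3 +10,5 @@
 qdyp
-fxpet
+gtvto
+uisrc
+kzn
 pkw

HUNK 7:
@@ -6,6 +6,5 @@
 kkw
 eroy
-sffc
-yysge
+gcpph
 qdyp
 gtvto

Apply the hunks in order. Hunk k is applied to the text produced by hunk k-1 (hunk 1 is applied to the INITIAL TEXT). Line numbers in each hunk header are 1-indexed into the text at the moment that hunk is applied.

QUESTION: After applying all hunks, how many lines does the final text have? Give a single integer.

Answer: 13

Derivation:
Hunk 1: at line 5 remove [hco,tljg] add [pyh,yysge,qdyp] -> 10 lines: jynu sovxm ssg oqz nfmpj pyh yysge qdyp fxpet pkw
Hunk 2: at line 4 remove [pyh] add [yruc,uwsi] -> 11 lines: jynu sovxm ssg oqz nfmpj yruc uwsi yysge qdyp fxpet pkw
Hunk 3: at line 5 remove [yruc,uwsi] add [sjpap,eroy,sffc] -> 12 lines: jynu sovxm ssg oqz nfmpj sjpap eroy sffc yysge qdyp fxpet pkw
Hunk 4: at line 3 remove [oqz,nfmpj] add [lecmw,cskhq,zgt] -> 13 lines: jynu sovxm ssg lecmw cskhq zgt sjpap eroy sffc yysge qdyp fxpet pkw
Hunk 5: at line 5 remove [zgt,sjpap] add [kkw] -> 12 lines: jynu sovxm ssg lecmw cskhq kkw eroy sffc yysge qdyp fxpet pkw
Hunk 6: at line 10 remove [fxpet] add [gtvto,uisrc,kzn] -> 14 lines: jynu sovxm ssg lecmw cskhq kkw eroy sffc yysge qdyp gtvto uisrc kzn pkw
Hunk 7: at line 6 remove [sffc,yysge] add [gcpph] -> 13 lines: jynu sovxm ssg lecmw cskhq kkw eroy gcpph qdyp gtvto uisrc kzn pkw
Final line count: 13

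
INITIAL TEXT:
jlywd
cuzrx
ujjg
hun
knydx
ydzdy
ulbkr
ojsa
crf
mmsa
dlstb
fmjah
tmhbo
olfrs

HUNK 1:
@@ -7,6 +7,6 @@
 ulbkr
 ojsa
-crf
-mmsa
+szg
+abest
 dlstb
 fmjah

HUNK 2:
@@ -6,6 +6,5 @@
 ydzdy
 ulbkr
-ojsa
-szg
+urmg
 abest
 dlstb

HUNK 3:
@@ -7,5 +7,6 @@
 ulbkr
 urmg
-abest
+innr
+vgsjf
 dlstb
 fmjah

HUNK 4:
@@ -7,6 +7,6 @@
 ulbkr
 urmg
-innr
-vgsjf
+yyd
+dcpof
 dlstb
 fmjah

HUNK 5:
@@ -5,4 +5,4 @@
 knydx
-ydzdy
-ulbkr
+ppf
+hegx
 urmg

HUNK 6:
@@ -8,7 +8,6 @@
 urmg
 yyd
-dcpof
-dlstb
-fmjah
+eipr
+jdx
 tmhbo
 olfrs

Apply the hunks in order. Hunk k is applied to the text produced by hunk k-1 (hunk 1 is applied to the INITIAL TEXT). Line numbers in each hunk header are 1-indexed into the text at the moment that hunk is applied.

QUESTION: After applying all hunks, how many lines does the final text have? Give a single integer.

Answer: 13

Derivation:
Hunk 1: at line 7 remove [crf,mmsa] add [szg,abest] -> 14 lines: jlywd cuzrx ujjg hun knydx ydzdy ulbkr ojsa szg abest dlstb fmjah tmhbo olfrs
Hunk 2: at line 6 remove [ojsa,szg] add [urmg] -> 13 lines: jlywd cuzrx ujjg hun knydx ydzdy ulbkr urmg abest dlstb fmjah tmhbo olfrs
Hunk 3: at line 7 remove [abest] add [innr,vgsjf] -> 14 lines: jlywd cuzrx ujjg hun knydx ydzdy ulbkr urmg innr vgsjf dlstb fmjah tmhbo olfrs
Hunk 4: at line 7 remove [innr,vgsjf] add [yyd,dcpof] -> 14 lines: jlywd cuzrx ujjg hun knydx ydzdy ulbkr urmg yyd dcpof dlstb fmjah tmhbo olfrs
Hunk 5: at line 5 remove [ydzdy,ulbkr] add [ppf,hegx] -> 14 lines: jlywd cuzrx ujjg hun knydx ppf hegx urmg yyd dcpof dlstb fmjah tmhbo olfrs
Hunk 6: at line 8 remove [dcpof,dlstb,fmjah] add [eipr,jdx] -> 13 lines: jlywd cuzrx ujjg hun knydx ppf hegx urmg yyd eipr jdx tmhbo olfrs
Final line count: 13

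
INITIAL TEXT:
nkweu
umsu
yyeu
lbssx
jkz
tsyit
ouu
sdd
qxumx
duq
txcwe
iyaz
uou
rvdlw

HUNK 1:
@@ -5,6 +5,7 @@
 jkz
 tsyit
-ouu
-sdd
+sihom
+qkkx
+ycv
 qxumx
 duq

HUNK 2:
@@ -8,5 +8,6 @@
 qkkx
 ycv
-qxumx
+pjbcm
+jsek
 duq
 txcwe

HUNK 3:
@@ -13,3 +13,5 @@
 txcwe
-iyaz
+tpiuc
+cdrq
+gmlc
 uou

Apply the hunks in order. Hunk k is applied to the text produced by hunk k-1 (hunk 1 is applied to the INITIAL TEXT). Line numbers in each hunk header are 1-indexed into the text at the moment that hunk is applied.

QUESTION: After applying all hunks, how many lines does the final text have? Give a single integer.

Hunk 1: at line 5 remove [ouu,sdd] add [sihom,qkkx,ycv] -> 15 lines: nkweu umsu yyeu lbssx jkz tsyit sihom qkkx ycv qxumx duq txcwe iyaz uou rvdlw
Hunk 2: at line 8 remove [qxumx] add [pjbcm,jsek] -> 16 lines: nkweu umsu yyeu lbssx jkz tsyit sihom qkkx ycv pjbcm jsek duq txcwe iyaz uou rvdlw
Hunk 3: at line 13 remove [iyaz] add [tpiuc,cdrq,gmlc] -> 18 lines: nkweu umsu yyeu lbssx jkz tsyit sihom qkkx ycv pjbcm jsek duq txcwe tpiuc cdrq gmlc uou rvdlw
Final line count: 18

Answer: 18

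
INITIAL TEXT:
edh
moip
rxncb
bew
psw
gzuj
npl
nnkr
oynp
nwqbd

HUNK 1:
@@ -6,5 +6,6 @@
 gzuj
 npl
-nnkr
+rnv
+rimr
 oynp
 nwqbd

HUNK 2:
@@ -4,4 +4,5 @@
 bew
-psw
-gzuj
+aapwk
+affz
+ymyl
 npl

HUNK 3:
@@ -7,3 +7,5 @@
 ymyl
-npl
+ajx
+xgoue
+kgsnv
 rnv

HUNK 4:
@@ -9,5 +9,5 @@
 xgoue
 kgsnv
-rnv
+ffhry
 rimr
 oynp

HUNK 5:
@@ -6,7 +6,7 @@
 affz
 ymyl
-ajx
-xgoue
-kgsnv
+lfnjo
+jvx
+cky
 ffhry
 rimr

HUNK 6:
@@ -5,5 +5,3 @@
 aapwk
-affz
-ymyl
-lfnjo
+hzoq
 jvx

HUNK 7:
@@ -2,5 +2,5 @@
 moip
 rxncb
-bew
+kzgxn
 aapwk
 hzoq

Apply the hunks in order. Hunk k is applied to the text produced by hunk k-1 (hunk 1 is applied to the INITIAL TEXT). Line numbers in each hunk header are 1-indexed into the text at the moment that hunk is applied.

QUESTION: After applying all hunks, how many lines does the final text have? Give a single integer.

Hunk 1: at line 6 remove [nnkr] add [rnv,rimr] -> 11 lines: edh moip rxncb bew psw gzuj npl rnv rimr oynp nwqbd
Hunk 2: at line 4 remove [psw,gzuj] add [aapwk,affz,ymyl] -> 12 lines: edh moip rxncb bew aapwk affz ymyl npl rnv rimr oynp nwqbd
Hunk 3: at line 7 remove [npl] add [ajx,xgoue,kgsnv] -> 14 lines: edh moip rxncb bew aapwk affz ymyl ajx xgoue kgsnv rnv rimr oynp nwqbd
Hunk 4: at line 9 remove [rnv] add [ffhry] -> 14 lines: edh moip rxncb bew aapwk affz ymyl ajx xgoue kgsnv ffhry rimr oynp nwqbd
Hunk 5: at line 6 remove [ajx,xgoue,kgsnv] add [lfnjo,jvx,cky] -> 14 lines: edh moip rxncb bew aapwk affz ymyl lfnjo jvx cky ffhry rimr oynp nwqbd
Hunk 6: at line 5 remove [affz,ymyl,lfnjo] add [hzoq] -> 12 lines: edh moip rxncb bew aapwk hzoq jvx cky ffhry rimr oynp nwqbd
Hunk 7: at line 2 remove [bew] add [kzgxn] -> 12 lines: edh moip rxncb kzgxn aapwk hzoq jvx cky ffhry rimr oynp nwqbd
Final line count: 12

Answer: 12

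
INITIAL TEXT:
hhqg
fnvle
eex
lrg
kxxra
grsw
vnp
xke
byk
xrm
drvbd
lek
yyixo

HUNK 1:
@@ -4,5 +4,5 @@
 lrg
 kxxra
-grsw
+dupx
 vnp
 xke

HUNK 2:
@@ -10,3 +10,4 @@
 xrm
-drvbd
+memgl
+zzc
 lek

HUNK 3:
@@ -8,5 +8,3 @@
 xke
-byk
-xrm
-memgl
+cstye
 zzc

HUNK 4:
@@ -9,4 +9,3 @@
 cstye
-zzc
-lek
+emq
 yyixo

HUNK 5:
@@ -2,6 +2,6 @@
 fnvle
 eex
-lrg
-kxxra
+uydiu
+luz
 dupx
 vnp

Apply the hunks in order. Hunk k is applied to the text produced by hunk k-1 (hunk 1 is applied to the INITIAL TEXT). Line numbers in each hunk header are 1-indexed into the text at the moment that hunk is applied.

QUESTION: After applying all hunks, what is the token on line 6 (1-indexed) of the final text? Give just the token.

Answer: dupx

Derivation:
Hunk 1: at line 4 remove [grsw] add [dupx] -> 13 lines: hhqg fnvle eex lrg kxxra dupx vnp xke byk xrm drvbd lek yyixo
Hunk 2: at line 10 remove [drvbd] add [memgl,zzc] -> 14 lines: hhqg fnvle eex lrg kxxra dupx vnp xke byk xrm memgl zzc lek yyixo
Hunk 3: at line 8 remove [byk,xrm,memgl] add [cstye] -> 12 lines: hhqg fnvle eex lrg kxxra dupx vnp xke cstye zzc lek yyixo
Hunk 4: at line 9 remove [zzc,lek] add [emq] -> 11 lines: hhqg fnvle eex lrg kxxra dupx vnp xke cstye emq yyixo
Hunk 5: at line 2 remove [lrg,kxxra] add [uydiu,luz] -> 11 lines: hhqg fnvle eex uydiu luz dupx vnp xke cstye emq yyixo
Final line 6: dupx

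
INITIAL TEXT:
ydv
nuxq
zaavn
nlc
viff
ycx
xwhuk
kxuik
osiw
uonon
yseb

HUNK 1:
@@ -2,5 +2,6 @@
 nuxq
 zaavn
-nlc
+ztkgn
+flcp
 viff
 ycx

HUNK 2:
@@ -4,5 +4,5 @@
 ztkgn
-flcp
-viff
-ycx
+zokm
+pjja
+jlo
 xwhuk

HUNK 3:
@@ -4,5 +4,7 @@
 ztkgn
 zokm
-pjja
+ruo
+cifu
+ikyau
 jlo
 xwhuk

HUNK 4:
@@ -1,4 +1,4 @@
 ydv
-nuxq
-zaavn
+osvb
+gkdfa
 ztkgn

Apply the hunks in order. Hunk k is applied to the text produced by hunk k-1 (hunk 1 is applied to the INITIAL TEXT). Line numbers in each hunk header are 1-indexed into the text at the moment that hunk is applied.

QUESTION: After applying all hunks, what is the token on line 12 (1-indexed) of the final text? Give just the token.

Answer: osiw

Derivation:
Hunk 1: at line 2 remove [nlc] add [ztkgn,flcp] -> 12 lines: ydv nuxq zaavn ztkgn flcp viff ycx xwhuk kxuik osiw uonon yseb
Hunk 2: at line 4 remove [flcp,viff,ycx] add [zokm,pjja,jlo] -> 12 lines: ydv nuxq zaavn ztkgn zokm pjja jlo xwhuk kxuik osiw uonon yseb
Hunk 3: at line 4 remove [pjja] add [ruo,cifu,ikyau] -> 14 lines: ydv nuxq zaavn ztkgn zokm ruo cifu ikyau jlo xwhuk kxuik osiw uonon yseb
Hunk 4: at line 1 remove [nuxq,zaavn] add [osvb,gkdfa] -> 14 lines: ydv osvb gkdfa ztkgn zokm ruo cifu ikyau jlo xwhuk kxuik osiw uonon yseb
Final line 12: osiw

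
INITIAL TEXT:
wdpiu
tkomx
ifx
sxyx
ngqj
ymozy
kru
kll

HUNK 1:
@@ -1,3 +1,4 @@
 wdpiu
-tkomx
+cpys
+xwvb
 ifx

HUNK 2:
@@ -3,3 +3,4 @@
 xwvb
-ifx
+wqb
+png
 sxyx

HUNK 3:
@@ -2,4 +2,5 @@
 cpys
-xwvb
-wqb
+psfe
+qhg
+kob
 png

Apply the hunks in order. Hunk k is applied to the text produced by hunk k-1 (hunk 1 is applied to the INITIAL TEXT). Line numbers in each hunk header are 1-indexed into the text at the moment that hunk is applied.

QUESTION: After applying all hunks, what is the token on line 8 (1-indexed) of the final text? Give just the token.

Hunk 1: at line 1 remove [tkomx] add [cpys,xwvb] -> 9 lines: wdpiu cpys xwvb ifx sxyx ngqj ymozy kru kll
Hunk 2: at line 3 remove [ifx] add [wqb,png] -> 10 lines: wdpiu cpys xwvb wqb png sxyx ngqj ymozy kru kll
Hunk 3: at line 2 remove [xwvb,wqb] add [psfe,qhg,kob] -> 11 lines: wdpiu cpys psfe qhg kob png sxyx ngqj ymozy kru kll
Final line 8: ngqj

Answer: ngqj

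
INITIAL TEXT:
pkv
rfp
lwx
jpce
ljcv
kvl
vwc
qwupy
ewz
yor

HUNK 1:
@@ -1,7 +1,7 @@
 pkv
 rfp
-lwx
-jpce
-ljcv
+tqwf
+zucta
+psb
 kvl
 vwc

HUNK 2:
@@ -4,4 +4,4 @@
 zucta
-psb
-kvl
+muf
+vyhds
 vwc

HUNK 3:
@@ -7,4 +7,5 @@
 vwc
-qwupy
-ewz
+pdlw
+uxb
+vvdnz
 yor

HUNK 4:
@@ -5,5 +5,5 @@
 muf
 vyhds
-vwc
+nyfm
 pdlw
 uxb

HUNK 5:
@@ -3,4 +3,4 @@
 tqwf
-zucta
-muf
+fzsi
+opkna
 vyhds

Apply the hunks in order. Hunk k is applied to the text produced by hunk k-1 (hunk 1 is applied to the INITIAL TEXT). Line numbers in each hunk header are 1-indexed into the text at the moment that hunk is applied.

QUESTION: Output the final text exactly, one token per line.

Hunk 1: at line 1 remove [lwx,jpce,ljcv] add [tqwf,zucta,psb] -> 10 lines: pkv rfp tqwf zucta psb kvl vwc qwupy ewz yor
Hunk 2: at line 4 remove [psb,kvl] add [muf,vyhds] -> 10 lines: pkv rfp tqwf zucta muf vyhds vwc qwupy ewz yor
Hunk 3: at line 7 remove [qwupy,ewz] add [pdlw,uxb,vvdnz] -> 11 lines: pkv rfp tqwf zucta muf vyhds vwc pdlw uxb vvdnz yor
Hunk 4: at line 5 remove [vwc] add [nyfm] -> 11 lines: pkv rfp tqwf zucta muf vyhds nyfm pdlw uxb vvdnz yor
Hunk 5: at line 3 remove [zucta,muf] add [fzsi,opkna] -> 11 lines: pkv rfp tqwf fzsi opkna vyhds nyfm pdlw uxb vvdnz yor

Answer: pkv
rfp
tqwf
fzsi
opkna
vyhds
nyfm
pdlw
uxb
vvdnz
yor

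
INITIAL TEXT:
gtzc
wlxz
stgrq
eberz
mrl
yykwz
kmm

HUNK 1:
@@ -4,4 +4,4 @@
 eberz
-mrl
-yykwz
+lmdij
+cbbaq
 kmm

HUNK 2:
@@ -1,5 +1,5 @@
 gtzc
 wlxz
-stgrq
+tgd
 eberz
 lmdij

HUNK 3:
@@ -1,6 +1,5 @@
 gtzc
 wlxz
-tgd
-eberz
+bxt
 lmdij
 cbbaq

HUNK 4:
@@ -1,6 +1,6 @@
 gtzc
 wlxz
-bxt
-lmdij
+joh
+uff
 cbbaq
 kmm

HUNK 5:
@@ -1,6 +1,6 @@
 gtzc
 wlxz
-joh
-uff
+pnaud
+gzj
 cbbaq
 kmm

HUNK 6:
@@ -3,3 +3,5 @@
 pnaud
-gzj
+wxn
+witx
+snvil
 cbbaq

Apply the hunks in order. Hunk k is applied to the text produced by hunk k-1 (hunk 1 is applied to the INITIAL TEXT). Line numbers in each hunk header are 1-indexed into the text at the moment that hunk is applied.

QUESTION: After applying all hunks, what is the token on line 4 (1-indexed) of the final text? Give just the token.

Answer: wxn

Derivation:
Hunk 1: at line 4 remove [mrl,yykwz] add [lmdij,cbbaq] -> 7 lines: gtzc wlxz stgrq eberz lmdij cbbaq kmm
Hunk 2: at line 1 remove [stgrq] add [tgd] -> 7 lines: gtzc wlxz tgd eberz lmdij cbbaq kmm
Hunk 3: at line 1 remove [tgd,eberz] add [bxt] -> 6 lines: gtzc wlxz bxt lmdij cbbaq kmm
Hunk 4: at line 1 remove [bxt,lmdij] add [joh,uff] -> 6 lines: gtzc wlxz joh uff cbbaq kmm
Hunk 5: at line 1 remove [joh,uff] add [pnaud,gzj] -> 6 lines: gtzc wlxz pnaud gzj cbbaq kmm
Hunk 6: at line 3 remove [gzj] add [wxn,witx,snvil] -> 8 lines: gtzc wlxz pnaud wxn witx snvil cbbaq kmm
Final line 4: wxn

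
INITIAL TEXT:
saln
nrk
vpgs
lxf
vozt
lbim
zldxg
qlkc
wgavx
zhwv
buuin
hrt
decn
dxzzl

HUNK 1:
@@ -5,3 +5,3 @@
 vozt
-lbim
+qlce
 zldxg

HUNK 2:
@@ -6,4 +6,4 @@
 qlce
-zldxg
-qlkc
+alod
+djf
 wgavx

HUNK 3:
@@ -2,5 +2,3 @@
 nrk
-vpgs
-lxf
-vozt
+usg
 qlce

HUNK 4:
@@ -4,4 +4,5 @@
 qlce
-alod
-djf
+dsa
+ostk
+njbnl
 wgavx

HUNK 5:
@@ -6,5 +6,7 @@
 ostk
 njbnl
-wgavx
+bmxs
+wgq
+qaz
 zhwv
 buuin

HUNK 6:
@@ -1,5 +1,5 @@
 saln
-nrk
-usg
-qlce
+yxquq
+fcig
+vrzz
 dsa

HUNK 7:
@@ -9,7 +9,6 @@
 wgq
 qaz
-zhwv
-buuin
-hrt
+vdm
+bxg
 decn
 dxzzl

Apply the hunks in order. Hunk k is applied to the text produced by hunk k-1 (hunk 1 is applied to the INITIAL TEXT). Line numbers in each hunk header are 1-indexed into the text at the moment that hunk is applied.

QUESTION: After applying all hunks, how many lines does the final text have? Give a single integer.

Hunk 1: at line 5 remove [lbim] add [qlce] -> 14 lines: saln nrk vpgs lxf vozt qlce zldxg qlkc wgavx zhwv buuin hrt decn dxzzl
Hunk 2: at line 6 remove [zldxg,qlkc] add [alod,djf] -> 14 lines: saln nrk vpgs lxf vozt qlce alod djf wgavx zhwv buuin hrt decn dxzzl
Hunk 3: at line 2 remove [vpgs,lxf,vozt] add [usg] -> 12 lines: saln nrk usg qlce alod djf wgavx zhwv buuin hrt decn dxzzl
Hunk 4: at line 4 remove [alod,djf] add [dsa,ostk,njbnl] -> 13 lines: saln nrk usg qlce dsa ostk njbnl wgavx zhwv buuin hrt decn dxzzl
Hunk 5: at line 6 remove [wgavx] add [bmxs,wgq,qaz] -> 15 lines: saln nrk usg qlce dsa ostk njbnl bmxs wgq qaz zhwv buuin hrt decn dxzzl
Hunk 6: at line 1 remove [nrk,usg,qlce] add [yxquq,fcig,vrzz] -> 15 lines: saln yxquq fcig vrzz dsa ostk njbnl bmxs wgq qaz zhwv buuin hrt decn dxzzl
Hunk 7: at line 9 remove [zhwv,buuin,hrt] add [vdm,bxg] -> 14 lines: saln yxquq fcig vrzz dsa ostk njbnl bmxs wgq qaz vdm bxg decn dxzzl
Final line count: 14

Answer: 14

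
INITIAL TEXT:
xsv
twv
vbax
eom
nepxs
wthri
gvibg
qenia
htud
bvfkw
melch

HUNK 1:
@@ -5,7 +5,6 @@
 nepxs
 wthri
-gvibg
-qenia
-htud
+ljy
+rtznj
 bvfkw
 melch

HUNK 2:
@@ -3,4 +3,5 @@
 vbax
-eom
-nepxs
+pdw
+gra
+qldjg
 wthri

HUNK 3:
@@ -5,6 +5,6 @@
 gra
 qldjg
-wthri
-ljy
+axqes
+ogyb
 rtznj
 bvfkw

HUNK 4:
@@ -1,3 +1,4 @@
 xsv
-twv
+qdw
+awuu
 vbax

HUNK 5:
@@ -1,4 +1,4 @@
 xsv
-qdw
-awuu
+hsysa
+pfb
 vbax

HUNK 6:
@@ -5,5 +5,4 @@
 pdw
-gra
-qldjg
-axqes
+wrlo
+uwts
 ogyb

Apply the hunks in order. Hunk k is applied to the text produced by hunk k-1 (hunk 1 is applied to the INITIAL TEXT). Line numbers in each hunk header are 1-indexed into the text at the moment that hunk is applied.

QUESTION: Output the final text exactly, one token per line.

Answer: xsv
hsysa
pfb
vbax
pdw
wrlo
uwts
ogyb
rtznj
bvfkw
melch

Derivation:
Hunk 1: at line 5 remove [gvibg,qenia,htud] add [ljy,rtznj] -> 10 lines: xsv twv vbax eom nepxs wthri ljy rtznj bvfkw melch
Hunk 2: at line 3 remove [eom,nepxs] add [pdw,gra,qldjg] -> 11 lines: xsv twv vbax pdw gra qldjg wthri ljy rtznj bvfkw melch
Hunk 3: at line 5 remove [wthri,ljy] add [axqes,ogyb] -> 11 lines: xsv twv vbax pdw gra qldjg axqes ogyb rtznj bvfkw melch
Hunk 4: at line 1 remove [twv] add [qdw,awuu] -> 12 lines: xsv qdw awuu vbax pdw gra qldjg axqes ogyb rtznj bvfkw melch
Hunk 5: at line 1 remove [qdw,awuu] add [hsysa,pfb] -> 12 lines: xsv hsysa pfb vbax pdw gra qldjg axqes ogyb rtznj bvfkw melch
Hunk 6: at line 5 remove [gra,qldjg,axqes] add [wrlo,uwts] -> 11 lines: xsv hsysa pfb vbax pdw wrlo uwts ogyb rtznj bvfkw melch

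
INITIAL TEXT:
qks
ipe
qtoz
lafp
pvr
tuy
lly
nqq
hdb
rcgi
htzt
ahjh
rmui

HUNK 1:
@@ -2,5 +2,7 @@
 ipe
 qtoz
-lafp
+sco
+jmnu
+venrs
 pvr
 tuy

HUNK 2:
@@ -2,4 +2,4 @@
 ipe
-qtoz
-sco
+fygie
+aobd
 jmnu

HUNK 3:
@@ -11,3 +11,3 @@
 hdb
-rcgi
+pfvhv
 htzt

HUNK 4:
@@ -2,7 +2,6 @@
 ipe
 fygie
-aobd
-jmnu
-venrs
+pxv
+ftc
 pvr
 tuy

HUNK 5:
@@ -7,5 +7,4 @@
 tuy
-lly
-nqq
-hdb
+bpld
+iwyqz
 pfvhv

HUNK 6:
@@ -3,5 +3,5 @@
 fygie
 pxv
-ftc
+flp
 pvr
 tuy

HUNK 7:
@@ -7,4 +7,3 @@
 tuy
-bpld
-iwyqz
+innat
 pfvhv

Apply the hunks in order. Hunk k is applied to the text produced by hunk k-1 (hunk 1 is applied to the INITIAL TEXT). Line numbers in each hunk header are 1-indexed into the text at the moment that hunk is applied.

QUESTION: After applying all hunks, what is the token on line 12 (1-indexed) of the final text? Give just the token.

Answer: rmui

Derivation:
Hunk 1: at line 2 remove [lafp] add [sco,jmnu,venrs] -> 15 lines: qks ipe qtoz sco jmnu venrs pvr tuy lly nqq hdb rcgi htzt ahjh rmui
Hunk 2: at line 2 remove [qtoz,sco] add [fygie,aobd] -> 15 lines: qks ipe fygie aobd jmnu venrs pvr tuy lly nqq hdb rcgi htzt ahjh rmui
Hunk 3: at line 11 remove [rcgi] add [pfvhv] -> 15 lines: qks ipe fygie aobd jmnu venrs pvr tuy lly nqq hdb pfvhv htzt ahjh rmui
Hunk 4: at line 2 remove [aobd,jmnu,venrs] add [pxv,ftc] -> 14 lines: qks ipe fygie pxv ftc pvr tuy lly nqq hdb pfvhv htzt ahjh rmui
Hunk 5: at line 7 remove [lly,nqq,hdb] add [bpld,iwyqz] -> 13 lines: qks ipe fygie pxv ftc pvr tuy bpld iwyqz pfvhv htzt ahjh rmui
Hunk 6: at line 3 remove [ftc] add [flp] -> 13 lines: qks ipe fygie pxv flp pvr tuy bpld iwyqz pfvhv htzt ahjh rmui
Hunk 7: at line 7 remove [bpld,iwyqz] add [innat] -> 12 lines: qks ipe fygie pxv flp pvr tuy innat pfvhv htzt ahjh rmui
Final line 12: rmui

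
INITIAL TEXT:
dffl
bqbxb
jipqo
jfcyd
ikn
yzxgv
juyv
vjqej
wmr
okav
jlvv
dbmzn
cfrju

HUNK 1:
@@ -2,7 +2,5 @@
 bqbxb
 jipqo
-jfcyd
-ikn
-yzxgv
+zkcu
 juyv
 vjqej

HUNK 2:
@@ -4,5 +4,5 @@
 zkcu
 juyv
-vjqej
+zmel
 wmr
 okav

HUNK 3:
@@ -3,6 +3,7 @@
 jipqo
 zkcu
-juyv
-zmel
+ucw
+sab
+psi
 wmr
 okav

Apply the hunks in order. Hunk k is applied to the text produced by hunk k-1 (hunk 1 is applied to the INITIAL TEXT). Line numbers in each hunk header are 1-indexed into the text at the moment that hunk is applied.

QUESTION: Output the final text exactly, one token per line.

Hunk 1: at line 2 remove [jfcyd,ikn,yzxgv] add [zkcu] -> 11 lines: dffl bqbxb jipqo zkcu juyv vjqej wmr okav jlvv dbmzn cfrju
Hunk 2: at line 4 remove [vjqej] add [zmel] -> 11 lines: dffl bqbxb jipqo zkcu juyv zmel wmr okav jlvv dbmzn cfrju
Hunk 3: at line 3 remove [juyv,zmel] add [ucw,sab,psi] -> 12 lines: dffl bqbxb jipqo zkcu ucw sab psi wmr okav jlvv dbmzn cfrju

Answer: dffl
bqbxb
jipqo
zkcu
ucw
sab
psi
wmr
okav
jlvv
dbmzn
cfrju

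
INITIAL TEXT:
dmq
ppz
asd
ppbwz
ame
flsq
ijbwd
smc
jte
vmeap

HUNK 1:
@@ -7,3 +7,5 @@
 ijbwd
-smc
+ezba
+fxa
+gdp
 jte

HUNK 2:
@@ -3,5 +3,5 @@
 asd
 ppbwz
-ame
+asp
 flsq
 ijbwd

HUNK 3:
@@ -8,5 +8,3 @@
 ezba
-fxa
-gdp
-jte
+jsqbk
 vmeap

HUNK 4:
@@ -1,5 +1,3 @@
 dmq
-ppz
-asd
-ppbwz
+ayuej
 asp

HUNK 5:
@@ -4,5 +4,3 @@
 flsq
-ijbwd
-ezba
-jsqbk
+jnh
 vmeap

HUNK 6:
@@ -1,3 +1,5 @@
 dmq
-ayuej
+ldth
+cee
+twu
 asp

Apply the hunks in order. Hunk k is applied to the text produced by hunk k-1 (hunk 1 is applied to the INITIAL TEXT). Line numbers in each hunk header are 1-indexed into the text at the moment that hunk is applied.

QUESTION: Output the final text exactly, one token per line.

Answer: dmq
ldth
cee
twu
asp
flsq
jnh
vmeap

Derivation:
Hunk 1: at line 7 remove [smc] add [ezba,fxa,gdp] -> 12 lines: dmq ppz asd ppbwz ame flsq ijbwd ezba fxa gdp jte vmeap
Hunk 2: at line 3 remove [ame] add [asp] -> 12 lines: dmq ppz asd ppbwz asp flsq ijbwd ezba fxa gdp jte vmeap
Hunk 3: at line 8 remove [fxa,gdp,jte] add [jsqbk] -> 10 lines: dmq ppz asd ppbwz asp flsq ijbwd ezba jsqbk vmeap
Hunk 4: at line 1 remove [ppz,asd,ppbwz] add [ayuej] -> 8 lines: dmq ayuej asp flsq ijbwd ezba jsqbk vmeap
Hunk 5: at line 4 remove [ijbwd,ezba,jsqbk] add [jnh] -> 6 lines: dmq ayuej asp flsq jnh vmeap
Hunk 6: at line 1 remove [ayuej] add [ldth,cee,twu] -> 8 lines: dmq ldth cee twu asp flsq jnh vmeap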